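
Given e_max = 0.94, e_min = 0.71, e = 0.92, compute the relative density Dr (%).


Result: 8.7 %

Derivation:
Using Dr = (e_max - e) / (e_max - e_min) * 100
e_max - e = 0.94 - 0.92 = 0.02
e_max - e_min = 0.94 - 0.71 = 0.23
Dr = 0.02 / 0.23 * 100
Dr = 8.7 %


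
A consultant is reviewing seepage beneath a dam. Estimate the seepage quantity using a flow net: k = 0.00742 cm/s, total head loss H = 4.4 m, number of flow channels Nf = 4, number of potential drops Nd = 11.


Result: 0.0001187 m^3/s per m

Derivation:
Convert k to m/s for unit consistency with H:
k = 0.00742 cm/s = 0.00742 / 100 m/s = 7.42e-05 m/s
Using q = k * H * Nf / Nd
Nf / Nd = 4 / 11 = 0.3636
q = 7.42e-05 * 4.4 * 0.3636
q = 0.0001187 m^3/s per m


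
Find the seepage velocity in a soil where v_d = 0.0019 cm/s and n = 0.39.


Using v_s = v_d / n
v_s = 0.0019 / 0.39
v_s = 0.00487 cm/s


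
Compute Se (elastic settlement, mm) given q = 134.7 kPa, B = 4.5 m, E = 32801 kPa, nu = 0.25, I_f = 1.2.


Result: 20.79 mm

Derivation:
Using Se = q * B * (1 - nu^2) * I_f / E
1 - nu^2 = 1 - 0.25^2 = 0.9375
Se = 134.7 * 4.5 * 0.9375 * 1.2 / 32801
Se = 0.020790 m
Convert to mm: Se = 0.020790 * 1000 = 20.79 mm


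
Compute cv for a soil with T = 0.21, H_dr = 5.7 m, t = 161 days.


Using cv = T * H_dr^2 / t
H_dr^2 = 5.7^2 = 32.49
cv = 0.21 * 32.49 / 161
cv = 0.04238 m^2/day


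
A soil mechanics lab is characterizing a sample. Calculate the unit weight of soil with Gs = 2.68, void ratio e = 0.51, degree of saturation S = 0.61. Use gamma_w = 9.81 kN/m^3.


Using gamma = gamma_w * (Gs + S*e) / (1 + e)
Numerator: Gs + S*e = 2.68 + 0.61*0.51 = 2.9911
Denominator: 1 + e = 1 + 0.51 = 1.51
gamma = 9.81 * 2.9911 / 1.51
gamma = 19.432 kN/m^3


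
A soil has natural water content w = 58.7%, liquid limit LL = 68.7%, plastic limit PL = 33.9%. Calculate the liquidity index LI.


First compute the plasticity index:
PI = LL - PL = 68.7 - 33.9 = 34.8
Then compute the liquidity index:
LI = (w - PL) / PI
LI = (58.7 - 33.9) / 34.8
LI = 0.713


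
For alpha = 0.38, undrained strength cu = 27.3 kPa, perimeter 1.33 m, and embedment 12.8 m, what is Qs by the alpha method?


Using Qs = alpha * cu * perimeter * L
Qs = 0.38 * 27.3 * 1.33 * 12.8
Qs = 176.61 kN


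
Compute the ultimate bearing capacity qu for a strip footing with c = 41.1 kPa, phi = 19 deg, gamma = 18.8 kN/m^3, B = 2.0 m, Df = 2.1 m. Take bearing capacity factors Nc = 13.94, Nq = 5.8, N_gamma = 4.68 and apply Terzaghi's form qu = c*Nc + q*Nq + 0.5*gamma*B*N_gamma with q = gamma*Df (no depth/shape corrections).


Result: 889.9 kPa

Derivation:
Compute qu = c*Nc + gamma*Df*Nq + 0.5*gamma*B*N_gamma
Term 1: 41.1 * 13.94 = 572.934
Term 2: 18.8 * 2.1 * 5.8 = 228.984
Term 3: 0.5 * 18.8 * 2.0 * 4.68 = 87.984
qu = 572.934 + 228.984 + 87.984
qu = 889.9 kPa


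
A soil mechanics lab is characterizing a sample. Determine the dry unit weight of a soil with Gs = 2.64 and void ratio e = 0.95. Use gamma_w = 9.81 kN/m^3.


Using gamma_d = Gs * gamma_w / (1 + e)
gamma_d = 2.64 * 9.81 / (1 + 0.95)
gamma_d = 2.64 * 9.81 / 1.95
gamma_d = 13.281 kN/m^3


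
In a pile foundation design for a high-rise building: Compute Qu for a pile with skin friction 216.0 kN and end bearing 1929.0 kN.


Using Qu = Qf + Qb
Qu = 216.0 + 1929.0
Qu = 2145.0 kN


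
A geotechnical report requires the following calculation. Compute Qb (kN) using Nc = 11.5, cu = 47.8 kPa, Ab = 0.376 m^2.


Using Qb = Nc * cu * Ab
Qb = 11.5 * 47.8 * 0.376
Qb = 206.69 kN


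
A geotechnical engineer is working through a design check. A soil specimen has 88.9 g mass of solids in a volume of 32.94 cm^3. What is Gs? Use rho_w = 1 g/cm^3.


Result: 2.699

Derivation:
Using Gs = m_s / (V_s * rho_w)
Since rho_w = 1 g/cm^3:
Gs = 88.9 / 32.94
Gs = 2.699


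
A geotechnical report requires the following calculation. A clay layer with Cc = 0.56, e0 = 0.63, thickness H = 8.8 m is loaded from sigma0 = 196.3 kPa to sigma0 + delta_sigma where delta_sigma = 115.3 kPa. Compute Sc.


Using Sc = Cc * H / (1 + e0) * log10((sigma0 + delta_sigma) / sigma0)
Stress ratio = (196.3 + 115.3) / 196.3 = 1.58737
log10(1.58737) = 0.200677
Cc * H / (1 + e0) = 0.56 * 8.8 / (1 + 0.63) = 3.02331
Sc = 3.02331 * 0.200677
Sc = 0.6067 m


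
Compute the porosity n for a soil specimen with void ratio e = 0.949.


Using the relation n = e / (1 + e)
n = 0.949 / (1 + 0.949)
n = 0.949 / 1.949
n = 0.4869


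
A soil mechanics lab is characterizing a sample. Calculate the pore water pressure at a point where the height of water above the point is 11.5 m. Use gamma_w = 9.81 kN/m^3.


Using u = gamma_w * h_w
u = 9.81 * 11.5
u = 112.82 kPa


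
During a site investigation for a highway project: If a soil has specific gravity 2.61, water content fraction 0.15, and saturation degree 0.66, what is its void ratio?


Using the relation e = Gs * w / S
e = 2.61 * 0.15 / 0.66
e = 0.5932


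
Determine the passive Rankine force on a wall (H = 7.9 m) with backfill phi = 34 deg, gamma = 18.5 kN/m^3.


Compute passive earth pressure coefficient:
Kp = tan^2(45 + phi/2) = tan^2(62.0) = 3.537132
Compute passive force:
Pp = 0.5 * Kp * gamma * H^2
Pp = 0.5 * 3.537132 * 18.5 * 7.9^2
Pp = 2041.96 kN/m


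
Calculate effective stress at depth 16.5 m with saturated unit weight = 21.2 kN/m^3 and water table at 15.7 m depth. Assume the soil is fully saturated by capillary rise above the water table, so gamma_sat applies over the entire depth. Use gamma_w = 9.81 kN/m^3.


Total stress = gamma_sat * depth
sigma = 21.2 * 16.5 = 349.8 kPa
Pore water pressure u = gamma_w * (depth - d_wt)
u = 9.81 * (16.5 - 15.7) = 7.848 kPa
Effective stress = sigma - u
sigma' = 349.8 - 7.848 = 341.95 kPa


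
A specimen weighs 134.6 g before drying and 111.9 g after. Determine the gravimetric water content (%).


Result: 20.29 %

Derivation:
Using w = (m_wet - m_dry) / m_dry * 100
m_wet - m_dry = 134.6 - 111.9 = 22.7 g
w = 22.7 / 111.9 * 100
w = 20.29 %


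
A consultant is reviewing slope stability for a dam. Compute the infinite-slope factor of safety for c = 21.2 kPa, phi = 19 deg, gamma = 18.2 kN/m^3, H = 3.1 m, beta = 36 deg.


Result: 1.264

Derivation:
Using Fs = c / (gamma*H*sin(beta)*cos(beta)) + tan(phi)/tan(beta)
Cohesion contribution = 21.2 / (18.2*3.1*sin(36)*cos(36))
Cohesion contribution = 0.790181
Friction contribution = tan(19)/tan(36) = 0.473926
Fs = 0.790181 + 0.473926
Fs = 1.264


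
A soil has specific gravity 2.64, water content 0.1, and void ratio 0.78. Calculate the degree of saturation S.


Result: 0.3385

Derivation:
Using S = Gs * w / e
S = 2.64 * 0.1 / 0.78
S = 0.3385


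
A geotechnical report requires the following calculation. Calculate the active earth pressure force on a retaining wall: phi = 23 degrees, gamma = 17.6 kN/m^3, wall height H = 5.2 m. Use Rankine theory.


Compute active earth pressure coefficient:
Ka = tan^2(45 - phi/2) = tan^2(33.5) = 0.438092
Compute active force:
Pa = 0.5 * Ka * gamma * H^2
Pa = 0.5 * 0.438092 * 17.6 * 5.2^2
Pa = 104.24 kN/m


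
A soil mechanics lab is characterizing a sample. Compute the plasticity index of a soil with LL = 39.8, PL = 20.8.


Using PI = LL - PL
PI = 39.8 - 20.8
PI = 19.0


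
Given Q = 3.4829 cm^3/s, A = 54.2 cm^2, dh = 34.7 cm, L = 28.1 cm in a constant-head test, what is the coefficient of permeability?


Compute hydraulic gradient:
i = dh / L = 34.7 / 28.1 = 1.23488
Then apply Darcy's law:
k = Q / (A * i)
k = 3.4829 / (54.2 * 1.23488)
k = 3.4829 / 66.9302
k = 0.052038 cm/s


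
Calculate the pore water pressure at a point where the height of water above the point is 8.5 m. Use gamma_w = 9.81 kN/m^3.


Result: 83.39 kPa

Derivation:
Using u = gamma_w * h_w
u = 9.81 * 8.5
u = 83.39 kPa


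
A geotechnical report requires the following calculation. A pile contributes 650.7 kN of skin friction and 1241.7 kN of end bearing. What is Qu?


Result: 1892.4 kN

Derivation:
Using Qu = Qf + Qb
Qu = 650.7 + 1241.7
Qu = 1892.4 kN


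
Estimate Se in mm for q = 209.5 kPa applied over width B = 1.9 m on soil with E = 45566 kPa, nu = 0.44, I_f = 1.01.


Result: 7.115 mm

Derivation:
Using Se = q * B * (1 - nu^2) * I_f / E
1 - nu^2 = 1 - 0.44^2 = 0.8064
Se = 209.5 * 1.9 * 0.8064 * 1.01 / 45566
Se = 0.007115 m
Convert to mm: Se = 0.007115 * 1000 = 7.115 mm


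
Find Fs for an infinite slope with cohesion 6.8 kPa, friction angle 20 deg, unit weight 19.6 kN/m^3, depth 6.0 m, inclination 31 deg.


Result: 0.737

Derivation:
Using Fs = c / (gamma*H*sin(beta)*cos(beta)) + tan(phi)/tan(beta)
Cohesion contribution = 6.8 / (19.6*6.0*sin(31)*cos(31))
Cohesion contribution = 0.130977
Friction contribution = tan(20)/tan(31) = 0.605748
Fs = 0.130977 + 0.605748
Fs = 0.737


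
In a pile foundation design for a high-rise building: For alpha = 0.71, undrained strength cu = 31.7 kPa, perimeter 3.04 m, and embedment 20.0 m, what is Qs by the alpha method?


Using Qs = alpha * cu * perimeter * L
Qs = 0.71 * 31.7 * 3.04 * 20.0
Qs = 1368.43 kN


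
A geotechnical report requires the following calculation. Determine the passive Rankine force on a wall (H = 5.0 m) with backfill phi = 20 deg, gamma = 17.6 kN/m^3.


Compute passive earth pressure coefficient:
Kp = tan^2(45 + phi/2) = tan^2(55.0) = 2.039607
Compute passive force:
Pp = 0.5 * Kp * gamma * H^2
Pp = 0.5 * 2.039607 * 17.6 * 5.0^2
Pp = 448.71 kN/m


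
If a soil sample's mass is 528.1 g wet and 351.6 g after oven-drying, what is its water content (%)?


Using w = (m_wet - m_dry) / m_dry * 100
m_wet - m_dry = 528.1 - 351.6 = 176.5 g
w = 176.5 / 351.6 * 100
w = 50.2 %


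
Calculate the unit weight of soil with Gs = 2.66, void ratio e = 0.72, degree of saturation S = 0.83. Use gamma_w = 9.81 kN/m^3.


Result: 18.58 kN/m^3

Derivation:
Using gamma = gamma_w * (Gs + S*e) / (1 + e)
Numerator: Gs + S*e = 2.66 + 0.83*0.72 = 3.2576
Denominator: 1 + e = 1 + 0.72 = 1.72
gamma = 9.81 * 3.2576 / 1.72
gamma = 18.58 kN/m^3


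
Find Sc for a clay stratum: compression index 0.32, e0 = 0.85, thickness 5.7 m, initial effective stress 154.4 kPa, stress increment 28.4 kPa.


Result: 0.0723 m

Derivation:
Using Sc = Cc * H / (1 + e0) * log10((sigma0 + delta_sigma) / sigma0)
Stress ratio = (154.4 + 28.4) / 154.4 = 1.18394
log10(1.18394) = 0.0733289
Cc * H / (1 + e0) = 0.32 * 5.7 / (1 + 0.85) = 0.985946
Sc = 0.985946 * 0.0733289
Sc = 0.0723 m


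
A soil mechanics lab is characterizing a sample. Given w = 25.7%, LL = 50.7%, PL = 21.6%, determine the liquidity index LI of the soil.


Result: 0.141

Derivation:
First compute the plasticity index:
PI = LL - PL = 50.7 - 21.6 = 29.1
Then compute the liquidity index:
LI = (w - PL) / PI
LI = (25.7 - 21.6) / 29.1
LI = 0.141


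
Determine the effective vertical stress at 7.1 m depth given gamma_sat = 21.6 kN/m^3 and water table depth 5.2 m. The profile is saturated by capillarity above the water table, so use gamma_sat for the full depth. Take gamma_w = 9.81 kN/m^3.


Total stress = gamma_sat * depth
sigma = 21.6 * 7.1 = 153.36 kPa
Pore water pressure u = gamma_w * (depth - d_wt)
u = 9.81 * (7.1 - 5.2) = 18.639 kPa
Effective stress = sigma - u
sigma' = 153.36 - 18.639 = 134.72 kPa


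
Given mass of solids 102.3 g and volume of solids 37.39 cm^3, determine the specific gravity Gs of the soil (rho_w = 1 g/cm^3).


Result: 2.736

Derivation:
Using Gs = m_s / (V_s * rho_w)
Since rho_w = 1 g/cm^3:
Gs = 102.3 / 37.39
Gs = 2.736


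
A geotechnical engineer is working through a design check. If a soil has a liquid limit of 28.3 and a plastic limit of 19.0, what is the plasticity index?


Using PI = LL - PL
PI = 28.3 - 19.0
PI = 9.3


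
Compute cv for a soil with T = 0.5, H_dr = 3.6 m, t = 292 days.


Result: 0.02219 m^2/day

Derivation:
Using cv = T * H_dr^2 / t
H_dr^2 = 3.6^2 = 12.96
cv = 0.5 * 12.96 / 292
cv = 0.02219 m^2/day


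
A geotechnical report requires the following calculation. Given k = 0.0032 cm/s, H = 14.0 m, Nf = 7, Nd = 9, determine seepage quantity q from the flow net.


Convert k to m/s for unit consistency with H:
k = 0.0032 cm/s = 0.0032 / 100 m/s = 3.2e-05 m/s
Using q = k * H * Nf / Nd
Nf / Nd = 7 / 9 = 0.7778
q = 3.2e-05 * 14.0 * 0.7778
q = 0.0003484 m^3/s per m


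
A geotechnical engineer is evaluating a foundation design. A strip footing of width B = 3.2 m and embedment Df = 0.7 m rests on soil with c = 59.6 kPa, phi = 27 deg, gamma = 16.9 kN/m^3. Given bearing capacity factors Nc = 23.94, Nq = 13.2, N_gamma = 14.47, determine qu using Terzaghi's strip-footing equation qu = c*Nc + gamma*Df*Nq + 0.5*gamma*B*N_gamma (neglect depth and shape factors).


Compute qu = c*Nc + gamma*Df*Nq + 0.5*gamma*B*N_gamma
Term 1: 59.6 * 23.94 = 1426.824
Term 2: 16.9 * 0.7 * 13.2 = 156.156
Term 3: 0.5 * 16.9 * 3.2 * 14.47 = 391.2688
qu = 1426.824 + 156.156 + 391.2688
qu = 1974.25 kPa


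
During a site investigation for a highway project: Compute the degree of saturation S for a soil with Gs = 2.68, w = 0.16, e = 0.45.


Result: 0.9529

Derivation:
Using S = Gs * w / e
S = 2.68 * 0.16 / 0.45
S = 0.9529


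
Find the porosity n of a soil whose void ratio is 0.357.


Result: 0.2631

Derivation:
Using the relation n = e / (1 + e)
n = 0.357 / (1 + 0.357)
n = 0.357 / 1.357
n = 0.2631


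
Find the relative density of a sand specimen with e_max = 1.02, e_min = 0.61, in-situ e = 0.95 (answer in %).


Result: 17.07 %

Derivation:
Using Dr = (e_max - e) / (e_max - e_min) * 100
e_max - e = 1.02 - 0.95 = 0.07
e_max - e_min = 1.02 - 0.61 = 0.41
Dr = 0.07 / 0.41 * 100
Dr = 17.07 %


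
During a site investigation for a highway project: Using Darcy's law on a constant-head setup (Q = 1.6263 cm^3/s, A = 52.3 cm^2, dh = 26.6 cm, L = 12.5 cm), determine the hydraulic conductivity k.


Result: 0.014613 cm/s

Derivation:
Compute hydraulic gradient:
i = dh / L = 26.6 / 12.5 = 2.128
Then apply Darcy's law:
k = Q / (A * i)
k = 1.6263 / (52.3 * 2.128)
k = 1.6263 / 111.294
k = 0.014613 cm/s


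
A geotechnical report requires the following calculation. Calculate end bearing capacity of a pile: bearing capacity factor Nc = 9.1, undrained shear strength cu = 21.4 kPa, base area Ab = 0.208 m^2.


Result: 40.51 kN

Derivation:
Using Qb = Nc * cu * Ab
Qb = 9.1 * 21.4 * 0.208
Qb = 40.51 kN


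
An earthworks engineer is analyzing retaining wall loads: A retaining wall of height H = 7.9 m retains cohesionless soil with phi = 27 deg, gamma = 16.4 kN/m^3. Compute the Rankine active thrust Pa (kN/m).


Compute active earth pressure coefficient:
Ka = tan^2(45 - phi/2) = tan^2(31.5) = 0.375525
Compute active force:
Pa = 0.5 * Ka * gamma * H^2
Pa = 0.5 * 0.375525 * 16.4 * 7.9^2
Pa = 192.18 kN/m


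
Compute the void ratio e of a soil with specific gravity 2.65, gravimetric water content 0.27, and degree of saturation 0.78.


Result: 0.9173

Derivation:
Using the relation e = Gs * w / S
e = 2.65 * 0.27 / 0.78
e = 0.9173


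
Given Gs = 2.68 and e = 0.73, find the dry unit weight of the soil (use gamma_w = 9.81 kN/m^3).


Using gamma_d = Gs * gamma_w / (1 + e)
gamma_d = 2.68 * 9.81 / (1 + 0.73)
gamma_d = 2.68 * 9.81 / 1.73
gamma_d = 15.197 kN/m^3


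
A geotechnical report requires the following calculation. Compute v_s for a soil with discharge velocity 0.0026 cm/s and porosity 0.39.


Result: 0.00667 cm/s

Derivation:
Using v_s = v_d / n
v_s = 0.0026 / 0.39
v_s = 0.00667 cm/s


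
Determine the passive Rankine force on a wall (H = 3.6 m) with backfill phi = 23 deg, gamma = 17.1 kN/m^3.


Compute passive earth pressure coefficient:
Kp = tan^2(45 + phi/2) = tan^2(56.5) = 2.282623
Compute passive force:
Pp = 0.5 * Kp * gamma * H^2
Pp = 0.5 * 2.282623 * 17.1 * 3.6^2
Pp = 252.93 kN/m


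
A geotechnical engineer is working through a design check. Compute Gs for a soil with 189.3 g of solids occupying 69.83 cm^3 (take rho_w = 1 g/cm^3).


Using Gs = m_s / (V_s * rho_w)
Since rho_w = 1 g/cm^3:
Gs = 189.3 / 69.83
Gs = 2.711


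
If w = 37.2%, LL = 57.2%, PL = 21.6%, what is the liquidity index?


Result: 0.438

Derivation:
First compute the plasticity index:
PI = LL - PL = 57.2 - 21.6 = 35.6
Then compute the liquidity index:
LI = (w - PL) / PI
LI = (37.2 - 21.6) / 35.6
LI = 0.438


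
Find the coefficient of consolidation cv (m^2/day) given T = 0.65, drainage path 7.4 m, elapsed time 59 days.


Using cv = T * H_dr^2 / t
H_dr^2 = 7.4^2 = 54.76
cv = 0.65 * 54.76 / 59
cv = 0.60329 m^2/day


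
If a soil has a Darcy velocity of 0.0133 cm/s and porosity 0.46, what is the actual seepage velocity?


Using v_s = v_d / n
v_s = 0.0133 / 0.46
v_s = 0.02891 cm/s


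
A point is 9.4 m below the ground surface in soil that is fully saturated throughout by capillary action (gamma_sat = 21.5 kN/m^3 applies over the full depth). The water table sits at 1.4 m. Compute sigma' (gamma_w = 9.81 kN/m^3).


Total stress = gamma_sat * depth
sigma = 21.5 * 9.4 = 202.1 kPa
Pore water pressure u = gamma_w * (depth - d_wt)
u = 9.81 * (9.4 - 1.4) = 78.48 kPa
Effective stress = sigma - u
sigma' = 202.1 - 78.48 = 123.62 kPa


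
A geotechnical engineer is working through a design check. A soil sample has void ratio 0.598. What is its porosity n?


Using the relation n = e / (1 + e)
n = 0.598 / (1 + 0.598)
n = 0.598 / 1.598
n = 0.3742


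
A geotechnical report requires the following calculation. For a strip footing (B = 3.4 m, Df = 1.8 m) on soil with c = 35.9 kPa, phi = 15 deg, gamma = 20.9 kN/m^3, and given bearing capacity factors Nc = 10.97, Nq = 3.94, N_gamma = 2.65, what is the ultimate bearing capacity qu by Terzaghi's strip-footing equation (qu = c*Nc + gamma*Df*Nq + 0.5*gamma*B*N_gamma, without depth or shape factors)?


Compute qu = c*Nc + gamma*Df*Nq + 0.5*gamma*B*N_gamma
Term 1: 35.9 * 10.97 = 393.823
Term 2: 20.9 * 1.8 * 3.94 = 148.2228
Term 3: 0.5 * 20.9 * 3.4 * 2.65 = 94.1545
qu = 393.823 + 148.2228 + 94.1545
qu = 636.2 kPa


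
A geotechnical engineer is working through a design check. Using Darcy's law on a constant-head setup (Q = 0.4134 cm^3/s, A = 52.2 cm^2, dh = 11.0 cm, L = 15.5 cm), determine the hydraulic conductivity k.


Compute hydraulic gradient:
i = dh / L = 11.0 / 15.5 = 0.709677
Then apply Darcy's law:
k = Q / (A * i)
k = 0.4134 / (52.2 * 0.709677)
k = 0.4134 / 37.0452
k = 0.011159 cm/s


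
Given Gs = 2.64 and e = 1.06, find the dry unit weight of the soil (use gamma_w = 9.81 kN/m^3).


Using gamma_d = Gs * gamma_w / (1 + e)
gamma_d = 2.64 * 9.81 / (1 + 1.06)
gamma_d = 2.64 * 9.81 / 2.06
gamma_d = 12.572 kN/m^3


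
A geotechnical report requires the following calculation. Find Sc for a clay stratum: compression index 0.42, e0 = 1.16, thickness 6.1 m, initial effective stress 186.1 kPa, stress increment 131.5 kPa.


Using Sc = Cc * H / (1 + e0) * log10((sigma0 + delta_sigma) / sigma0)
Stress ratio = (186.1 + 131.5) / 186.1 = 1.70661
log10(1.70661) = 0.232134
Cc * H / (1 + e0) = 0.42 * 6.1 / (1 + 1.16) = 1.18611
Sc = 1.18611 * 0.232134
Sc = 0.2753 m


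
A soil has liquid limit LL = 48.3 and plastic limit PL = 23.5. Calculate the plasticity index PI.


Using PI = LL - PL
PI = 48.3 - 23.5
PI = 24.8


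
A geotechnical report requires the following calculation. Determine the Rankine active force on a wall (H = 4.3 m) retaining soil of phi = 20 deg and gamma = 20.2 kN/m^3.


Compute active earth pressure coefficient:
Ka = tan^2(45 - phi/2) = tan^2(35.0) = 0.490291
Compute active force:
Pa = 0.5 * Ka * gamma * H^2
Pa = 0.5 * 0.490291 * 20.2 * 4.3^2
Pa = 91.56 kN/m


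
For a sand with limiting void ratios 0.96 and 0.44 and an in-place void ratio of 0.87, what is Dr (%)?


Result: 17.31 %

Derivation:
Using Dr = (e_max - e) / (e_max - e_min) * 100
e_max - e = 0.96 - 0.87 = 0.09
e_max - e_min = 0.96 - 0.44 = 0.52
Dr = 0.09 / 0.52 * 100
Dr = 17.31 %


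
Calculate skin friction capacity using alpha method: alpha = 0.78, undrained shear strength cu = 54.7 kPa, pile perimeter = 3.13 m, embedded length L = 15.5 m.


Using Qs = alpha * cu * perimeter * L
Qs = 0.78 * 54.7 * 3.13 * 15.5
Qs = 2069.94 kN


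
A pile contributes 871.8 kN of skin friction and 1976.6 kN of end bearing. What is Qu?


Using Qu = Qf + Qb
Qu = 871.8 + 1976.6
Qu = 2848.4 kN


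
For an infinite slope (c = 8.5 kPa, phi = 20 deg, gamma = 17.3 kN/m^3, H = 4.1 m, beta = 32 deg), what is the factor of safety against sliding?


Using Fs = c / (gamma*H*sin(beta)*cos(beta)) + tan(phi)/tan(beta)
Cohesion contribution = 8.5 / (17.3*4.1*sin(32)*cos(32))
Cohesion contribution = 0.266661
Friction contribution = tan(20)/tan(32) = 0.582474
Fs = 0.266661 + 0.582474
Fs = 0.849


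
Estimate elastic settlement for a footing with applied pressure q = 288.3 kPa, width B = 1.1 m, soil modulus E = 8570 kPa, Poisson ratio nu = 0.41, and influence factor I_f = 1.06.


Using Se = q * B * (1 - nu^2) * I_f / E
1 - nu^2 = 1 - 0.41^2 = 0.8319
Se = 288.3 * 1.1 * 0.8319 * 1.06 / 8570
Se = 0.032631 m
Convert to mm: Se = 0.032631 * 1000 = 32.631 mm


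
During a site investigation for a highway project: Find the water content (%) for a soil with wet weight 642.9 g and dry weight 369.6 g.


Using w = (m_wet - m_dry) / m_dry * 100
m_wet - m_dry = 642.9 - 369.6 = 273.3 g
w = 273.3 / 369.6 * 100
w = 73.94 %


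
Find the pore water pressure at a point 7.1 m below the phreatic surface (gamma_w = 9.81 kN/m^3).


Result: 69.65 kPa

Derivation:
Using u = gamma_w * h_w
u = 9.81 * 7.1
u = 69.65 kPa


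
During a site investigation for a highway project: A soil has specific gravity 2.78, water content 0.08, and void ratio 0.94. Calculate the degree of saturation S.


Using S = Gs * w / e
S = 2.78 * 0.08 / 0.94
S = 0.2366


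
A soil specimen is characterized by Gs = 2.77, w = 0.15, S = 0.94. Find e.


Result: 0.442

Derivation:
Using the relation e = Gs * w / S
e = 2.77 * 0.15 / 0.94
e = 0.442


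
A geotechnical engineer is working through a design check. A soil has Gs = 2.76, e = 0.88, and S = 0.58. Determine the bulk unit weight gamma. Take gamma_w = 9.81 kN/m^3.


Using gamma = gamma_w * (Gs + S*e) / (1 + e)
Numerator: Gs + S*e = 2.76 + 0.58*0.88 = 3.2704
Denominator: 1 + e = 1 + 0.88 = 1.88
gamma = 9.81 * 3.2704 / 1.88
gamma = 17.065 kN/m^3


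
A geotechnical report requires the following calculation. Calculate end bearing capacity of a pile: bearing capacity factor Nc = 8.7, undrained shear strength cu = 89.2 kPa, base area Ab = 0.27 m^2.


Using Qb = Nc * cu * Ab
Qb = 8.7 * 89.2 * 0.27
Qb = 209.53 kN


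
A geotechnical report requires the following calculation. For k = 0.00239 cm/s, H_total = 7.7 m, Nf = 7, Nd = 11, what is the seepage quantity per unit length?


Result: 0.0001171 m^3/s per m

Derivation:
Convert k to m/s for unit consistency with H:
k = 0.00239 cm/s = 0.00239 / 100 m/s = 2.39e-05 m/s
Using q = k * H * Nf / Nd
Nf / Nd = 7 / 11 = 0.6364
q = 2.39e-05 * 7.7 * 0.6364
q = 0.0001171 m^3/s per m


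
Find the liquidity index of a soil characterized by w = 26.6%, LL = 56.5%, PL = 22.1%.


Result: 0.131

Derivation:
First compute the plasticity index:
PI = LL - PL = 56.5 - 22.1 = 34.4
Then compute the liquidity index:
LI = (w - PL) / PI
LI = (26.6 - 22.1) / 34.4
LI = 0.131


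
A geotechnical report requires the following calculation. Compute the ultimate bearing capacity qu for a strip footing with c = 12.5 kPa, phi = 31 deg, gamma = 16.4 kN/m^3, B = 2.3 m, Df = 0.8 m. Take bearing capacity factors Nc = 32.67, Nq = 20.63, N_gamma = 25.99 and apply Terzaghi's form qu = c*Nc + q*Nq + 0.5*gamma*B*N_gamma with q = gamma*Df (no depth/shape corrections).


Compute qu = c*Nc + gamma*Df*Nq + 0.5*gamma*B*N_gamma
Term 1: 12.5 * 32.67 = 408.375
Term 2: 16.4 * 0.8 * 20.63 = 270.6656
Term 3: 0.5 * 16.4 * 2.3 * 25.99 = 490.1714
qu = 408.375 + 270.6656 + 490.1714
qu = 1169.21 kPa


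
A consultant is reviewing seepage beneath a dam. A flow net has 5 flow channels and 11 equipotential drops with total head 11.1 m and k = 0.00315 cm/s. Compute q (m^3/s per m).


Convert k to m/s for unit consistency with H:
k = 0.00315 cm/s = 0.00315 / 100 m/s = 3.15e-05 m/s
Using q = k * H * Nf / Nd
Nf / Nd = 5 / 11 = 0.4545
q = 3.15e-05 * 11.1 * 0.4545
q = 0.0001589 m^3/s per m


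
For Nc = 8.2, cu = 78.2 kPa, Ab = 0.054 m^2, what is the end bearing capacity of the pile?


Result: 34.63 kN

Derivation:
Using Qb = Nc * cu * Ab
Qb = 8.2 * 78.2 * 0.054
Qb = 34.63 kN


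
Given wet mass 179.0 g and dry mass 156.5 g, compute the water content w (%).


Result: 14.38 %

Derivation:
Using w = (m_wet - m_dry) / m_dry * 100
m_wet - m_dry = 179.0 - 156.5 = 22.5 g
w = 22.5 / 156.5 * 100
w = 14.38 %


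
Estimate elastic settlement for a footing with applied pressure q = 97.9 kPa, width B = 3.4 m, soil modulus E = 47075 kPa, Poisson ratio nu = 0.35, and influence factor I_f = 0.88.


Using Se = q * B * (1 - nu^2) * I_f / E
1 - nu^2 = 1 - 0.35^2 = 0.8775
Se = 97.9 * 3.4 * 0.8775 * 0.88 / 47075
Se = 0.005460 m
Convert to mm: Se = 0.005460 * 1000 = 5.46 mm


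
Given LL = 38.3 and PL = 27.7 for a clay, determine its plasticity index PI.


Using PI = LL - PL
PI = 38.3 - 27.7
PI = 10.6


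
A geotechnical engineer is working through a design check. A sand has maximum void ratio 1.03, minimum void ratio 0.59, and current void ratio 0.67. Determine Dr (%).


Using Dr = (e_max - e) / (e_max - e_min) * 100
e_max - e = 1.03 - 0.67 = 0.36
e_max - e_min = 1.03 - 0.59 = 0.44
Dr = 0.36 / 0.44 * 100
Dr = 81.82 %


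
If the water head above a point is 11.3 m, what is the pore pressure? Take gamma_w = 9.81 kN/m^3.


Using u = gamma_w * h_w
u = 9.81 * 11.3
u = 110.85 kPa


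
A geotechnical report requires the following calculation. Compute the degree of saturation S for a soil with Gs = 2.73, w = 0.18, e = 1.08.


Result: 0.455

Derivation:
Using S = Gs * w / e
S = 2.73 * 0.18 / 1.08
S = 0.455


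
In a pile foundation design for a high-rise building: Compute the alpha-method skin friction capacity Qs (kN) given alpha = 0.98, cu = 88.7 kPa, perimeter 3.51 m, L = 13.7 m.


Using Qs = alpha * cu * perimeter * L
Qs = 0.98 * 88.7 * 3.51 * 13.7
Qs = 4180.01 kN


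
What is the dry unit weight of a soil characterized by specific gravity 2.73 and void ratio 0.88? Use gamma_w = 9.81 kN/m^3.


Result: 14.245 kN/m^3

Derivation:
Using gamma_d = Gs * gamma_w / (1 + e)
gamma_d = 2.73 * 9.81 / (1 + 0.88)
gamma_d = 2.73 * 9.81 / 1.88
gamma_d = 14.245 kN/m^3


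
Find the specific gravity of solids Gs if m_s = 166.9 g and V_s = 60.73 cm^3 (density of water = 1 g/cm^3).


Using Gs = m_s / (V_s * rho_w)
Since rho_w = 1 g/cm^3:
Gs = 166.9 / 60.73
Gs = 2.748


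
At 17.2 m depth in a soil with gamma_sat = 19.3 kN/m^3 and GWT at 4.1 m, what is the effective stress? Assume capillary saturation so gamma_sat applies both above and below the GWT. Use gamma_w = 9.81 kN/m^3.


Total stress = gamma_sat * depth
sigma = 19.3 * 17.2 = 331.96 kPa
Pore water pressure u = gamma_w * (depth - d_wt)
u = 9.81 * (17.2 - 4.1) = 128.511 kPa
Effective stress = sigma - u
sigma' = 331.96 - 128.511 = 203.45 kPa


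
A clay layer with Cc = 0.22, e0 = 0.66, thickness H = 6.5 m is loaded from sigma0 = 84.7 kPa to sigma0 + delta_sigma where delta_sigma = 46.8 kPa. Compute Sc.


Result: 0.1646 m

Derivation:
Using Sc = Cc * H / (1 + e0) * log10((sigma0 + delta_sigma) / sigma0)
Stress ratio = (84.7 + 46.8) / 84.7 = 1.55254
log10(1.55254) = 0.191042
Cc * H / (1 + e0) = 0.22 * 6.5 / (1 + 0.66) = 0.861446
Sc = 0.861446 * 0.191042
Sc = 0.1646 m


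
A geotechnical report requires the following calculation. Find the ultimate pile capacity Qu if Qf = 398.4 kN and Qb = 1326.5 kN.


Using Qu = Qf + Qb
Qu = 398.4 + 1326.5
Qu = 1724.9 kN


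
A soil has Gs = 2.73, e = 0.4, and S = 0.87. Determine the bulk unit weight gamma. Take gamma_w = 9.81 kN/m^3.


Result: 21.568 kN/m^3

Derivation:
Using gamma = gamma_w * (Gs + S*e) / (1 + e)
Numerator: Gs + S*e = 2.73 + 0.87*0.4 = 3.078
Denominator: 1 + e = 1 + 0.4 = 1.4
gamma = 9.81 * 3.078 / 1.4
gamma = 21.568 kN/m^3


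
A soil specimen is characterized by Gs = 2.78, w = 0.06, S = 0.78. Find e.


Using the relation e = Gs * w / S
e = 2.78 * 0.06 / 0.78
e = 0.2138


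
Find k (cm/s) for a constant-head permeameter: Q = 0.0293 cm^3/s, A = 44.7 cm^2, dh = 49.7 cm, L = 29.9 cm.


Result: 0.000394 cm/s

Derivation:
Compute hydraulic gradient:
i = dh / L = 49.7 / 29.9 = 1.66221
Then apply Darcy's law:
k = Q / (A * i)
k = 0.0293 / (44.7 * 1.66221)
k = 0.0293 / 74.3007
k = 0.000394 cm/s


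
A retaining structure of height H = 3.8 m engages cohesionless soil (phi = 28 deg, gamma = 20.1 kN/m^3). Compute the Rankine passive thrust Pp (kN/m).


Compute passive earth pressure coefficient:
Kp = tan^2(45 + phi/2) = tan^2(59.0) = 2.769826
Compute passive force:
Pp = 0.5 * Kp * gamma * H^2
Pp = 0.5 * 2.769826 * 20.1 * 3.8^2
Pp = 401.96 kN/m


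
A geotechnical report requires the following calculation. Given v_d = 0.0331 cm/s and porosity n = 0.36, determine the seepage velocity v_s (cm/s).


Using v_s = v_d / n
v_s = 0.0331 / 0.36
v_s = 0.09194 cm/s


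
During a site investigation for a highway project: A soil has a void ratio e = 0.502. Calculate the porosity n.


Result: 0.3342

Derivation:
Using the relation n = e / (1 + e)
n = 0.502 / (1 + 0.502)
n = 0.502 / 1.502
n = 0.3342


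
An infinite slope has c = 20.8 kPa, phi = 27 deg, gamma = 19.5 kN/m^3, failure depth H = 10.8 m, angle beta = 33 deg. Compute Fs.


Using Fs = c / (gamma*H*sin(beta)*cos(beta)) + tan(phi)/tan(beta)
Cohesion contribution = 20.8 / (19.5*10.8*sin(33)*cos(33))
Cohesion contribution = 0.216224
Friction contribution = tan(27)/tan(33) = 0.7846
Fs = 0.216224 + 0.7846
Fs = 1.001


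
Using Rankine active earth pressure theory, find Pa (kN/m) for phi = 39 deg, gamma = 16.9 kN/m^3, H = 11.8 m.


Compute active earth pressure coefficient:
Ka = tan^2(45 - phi/2) = tan^2(25.5) = 0.227506
Compute active force:
Pa = 0.5 * Ka * gamma * H^2
Pa = 0.5 * 0.227506 * 16.9 * 11.8^2
Pa = 267.68 kN/m


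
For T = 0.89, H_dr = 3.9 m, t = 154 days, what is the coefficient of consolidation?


Using cv = T * H_dr^2 / t
H_dr^2 = 3.9^2 = 15.21
cv = 0.89 * 15.21 / 154
cv = 0.0879 m^2/day


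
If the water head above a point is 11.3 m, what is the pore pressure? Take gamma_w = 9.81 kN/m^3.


Using u = gamma_w * h_w
u = 9.81 * 11.3
u = 110.85 kPa


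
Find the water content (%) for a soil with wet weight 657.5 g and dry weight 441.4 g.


Using w = (m_wet - m_dry) / m_dry * 100
m_wet - m_dry = 657.5 - 441.4 = 216.1 g
w = 216.1 / 441.4 * 100
w = 48.96 %


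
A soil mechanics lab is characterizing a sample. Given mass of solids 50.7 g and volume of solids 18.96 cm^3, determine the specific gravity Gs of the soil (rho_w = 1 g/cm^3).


Result: 2.674

Derivation:
Using Gs = m_s / (V_s * rho_w)
Since rho_w = 1 g/cm^3:
Gs = 50.7 / 18.96
Gs = 2.674


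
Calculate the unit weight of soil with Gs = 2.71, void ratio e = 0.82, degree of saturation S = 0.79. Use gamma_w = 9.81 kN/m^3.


Result: 18.099 kN/m^3

Derivation:
Using gamma = gamma_w * (Gs + S*e) / (1 + e)
Numerator: Gs + S*e = 2.71 + 0.79*0.82 = 3.3578
Denominator: 1 + e = 1 + 0.82 = 1.82
gamma = 9.81 * 3.3578 / 1.82
gamma = 18.099 kN/m^3


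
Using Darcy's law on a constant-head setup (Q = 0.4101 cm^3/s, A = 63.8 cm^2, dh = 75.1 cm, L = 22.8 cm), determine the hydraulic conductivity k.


Compute hydraulic gradient:
i = dh / L = 75.1 / 22.8 = 3.29386
Then apply Darcy's law:
k = Q / (A * i)
k = 0.4101 / (63.8 * 3.29386)
k = 0.4101 / 210.148
k = 0.001951 cm/s


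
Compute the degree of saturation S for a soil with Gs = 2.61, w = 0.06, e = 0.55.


Using S = Gs * w / e
S = 2.61 * 0.06 / 0.55
S = 0.2847


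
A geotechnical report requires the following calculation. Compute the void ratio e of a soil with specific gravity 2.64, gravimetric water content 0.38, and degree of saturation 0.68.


Using the relation e = Gs * w / S
e = 2.64 * 0.38 / 0.68
e = 1.4753


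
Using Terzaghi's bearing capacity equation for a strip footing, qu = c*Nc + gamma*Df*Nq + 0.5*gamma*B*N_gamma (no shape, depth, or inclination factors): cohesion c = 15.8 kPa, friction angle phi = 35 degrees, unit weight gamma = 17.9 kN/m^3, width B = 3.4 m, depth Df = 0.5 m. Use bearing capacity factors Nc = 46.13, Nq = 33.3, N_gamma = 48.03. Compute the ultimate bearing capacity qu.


Compute qu = c*Nc + gamma*Df*Nq + 0.5*gamma*B*N_gamma
Term 1: 15.8 * 46.13 = 728.854
Term 2: 17.9 * 0.5 * 33.3 = 298.035
Term 3: 0.5 * 17.9 * 3.4 * 48.03 = 1461.5529
qu = 728.854 + 298.035 + 1461.5529
qu = 2488.44 kPa


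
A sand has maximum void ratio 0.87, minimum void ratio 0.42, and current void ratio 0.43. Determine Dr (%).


Using Dr = (e_max - e) / (e_max - e_min) * 100
e_max - e = 0.87 - 0.43 = 0.44
e_max - e_min = 0.87 - 0.42 = 0.45
Dr = 0.44 / 0.45 * 100
Dr = 97.78 %


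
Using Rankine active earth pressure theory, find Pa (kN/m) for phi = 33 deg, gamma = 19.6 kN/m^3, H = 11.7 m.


Compute active earth pressure coefficient:
Ka = tan^2(45 - phi/2) = tan^2(28.5) = 0.294801
Compute active force:
Pa = 0.5 * Ka * gamma * H^2
Pa = 0.5 * 0.294801 * 19.6 * 11.7^2
Pa = 395.48 kN/m


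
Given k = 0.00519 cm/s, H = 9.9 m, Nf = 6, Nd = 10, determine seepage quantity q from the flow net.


Result: 0.0003083 m^3/s per m

Derivation:
Convert k to m/s for unit consistency with H:
k = 0.00519 cm/s = 0.00519 / 100 m/s = 5.19e-05 m/s
Using q = k * H * Nf / Nd
Nf / Nd = 6 / 10 = 0.6
q = 5.19e-05 * 9.9 * 0.6
q = 0.0003083 m^3/s per m


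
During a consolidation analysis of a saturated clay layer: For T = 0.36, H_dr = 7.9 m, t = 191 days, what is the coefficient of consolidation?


Using cv = T * H_dr^2 / t
H_dr^2 = 7.9^2 = 62.41
cv = 0.36 * 62.41 / 191
cv = 0.11763 m^2/day


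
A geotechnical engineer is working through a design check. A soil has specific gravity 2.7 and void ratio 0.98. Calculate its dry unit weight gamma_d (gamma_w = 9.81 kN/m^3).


Using gamma_d = Gs * gamma_w / (1 + e)
gamma_d = 2.7 * 9.81 / (1 + 0.98)
gamma_d = 2.7 * 9.81 / 1.98
gamma_d = 13.377 kN/m^3


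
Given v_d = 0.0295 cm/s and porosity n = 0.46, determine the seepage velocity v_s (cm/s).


Result: 0.06413 cm/s

Derivation:
Using v_s = v_d / n
v_s = 0.0295 / 0.46
v_s = 0.06413 cm/s


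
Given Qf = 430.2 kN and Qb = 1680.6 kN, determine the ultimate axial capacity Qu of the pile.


Result: 2110.8 kN

Derivation:
Using Qu = Qf + Qb
Qu = 430.2 + 1680.6
Qu = 2110.8 kN


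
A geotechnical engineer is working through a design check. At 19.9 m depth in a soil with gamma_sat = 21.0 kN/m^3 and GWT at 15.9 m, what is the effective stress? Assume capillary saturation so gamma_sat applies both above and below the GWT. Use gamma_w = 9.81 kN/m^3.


Result: 378.66 kPa

Derivation:
Total stress = gamma_sat * depth
sigma = 21.0 * 19.9 = 417.9 kPa
Pore water pressure u = gamma_w * (depth - d_wt)
u = 9.81 * (19.9 - 15.9) = 39.24 kPa
Effective stress = sigma - u
sigma' = 417.9 - 39.24 = 378.66 kPa


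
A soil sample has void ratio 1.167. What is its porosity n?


Using the relation n = e / (1 + e)
n = 1.167 / (1 + 1.167)
n = 1.167 / 2.167
n = 0.5385


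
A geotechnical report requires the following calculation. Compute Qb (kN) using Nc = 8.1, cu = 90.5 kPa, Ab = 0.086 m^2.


Using Qb = Nc * cu * Ab
Qb = 8.1 * 90.5 * 0.086
Qb = 63.04 kN


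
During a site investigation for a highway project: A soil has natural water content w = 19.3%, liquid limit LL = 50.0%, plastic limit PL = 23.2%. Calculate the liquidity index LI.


Result: -0.146

Derivation:
First compute the plasticity index:
PI = LL - PL = 50.0 - 23.2 = 26.8
Then compute the liquidity index:
LI = (w - PL) / PI
LI = (19.3 - 23.2) / 26.8
LI = -0.146


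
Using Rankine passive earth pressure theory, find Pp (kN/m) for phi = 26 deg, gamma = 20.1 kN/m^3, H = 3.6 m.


Result: 333.57 kN/m

Derivation:
Compute passive earth pressure coefficient:
Kp = tan^2(45 + phi/2) = tan^2(58.0) = 2.561071
Compute passive force:
Pp = 0.5 * Kp * gamma * H^2
Pp = 0.5 * 2.561071 * 20.1 * 3.6^2
Pp = 333.57 kN/m


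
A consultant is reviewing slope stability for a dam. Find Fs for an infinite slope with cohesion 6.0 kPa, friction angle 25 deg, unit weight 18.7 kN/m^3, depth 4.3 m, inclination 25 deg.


Using Fs = c / (gamma*H*sin(beta)*cos(beta)) + tan(phi)/tan(beta)
Cohesion contribution = 6.0 / (18.7*4.3*sin(25)*cos(25))
Cohesion contribution = 0.194813
Friction contribution = tan(25)/tan(25) = 1
Fs = 0.194813 + 1
Fs = 1.195


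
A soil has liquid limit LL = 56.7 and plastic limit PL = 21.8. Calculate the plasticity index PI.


Using PI = LL - PL
PI = 56.7 - 21.8
PI = 34.9


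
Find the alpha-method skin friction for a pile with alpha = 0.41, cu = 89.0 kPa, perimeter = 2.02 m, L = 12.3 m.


Using Qs = alpha * cu * perimeter * L
Qs = 0.41 * 89.0 * 2.02 * 12.3
Qs = 906.63 kN


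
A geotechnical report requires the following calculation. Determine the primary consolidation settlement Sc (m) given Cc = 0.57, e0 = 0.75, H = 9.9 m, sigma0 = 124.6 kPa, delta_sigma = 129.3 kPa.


Result: 0.9969 m

Derivation:
Using Sc = Cc * H / (1 + e0) * log10((sigma0 + delta_sigma) / sigma0)
Stress ratio = (124.6 + 129.3) / 124.6 = 2.03772
log10(2.03772) = 0.309145
Cc * H / (1 + e0) = 0.57 * 9.9 / (1 + 0.75) = 3.22457
Sc = 3.22457 * 0.309145
Sc = 0.9969 m


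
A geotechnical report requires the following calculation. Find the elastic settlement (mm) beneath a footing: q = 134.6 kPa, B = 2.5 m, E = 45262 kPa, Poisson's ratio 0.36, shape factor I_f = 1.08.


Using Se = q * B * (1 - nu^2) * I_f / E
1 - nu^2 = 1 - 0.36^2 = 0.8704
Se = 134.6 * 2.5 * 0.8704 * 1.08 / 45262
Se = 0.006989 m
Convert to mm: Se = 0.006989 * 1000 = 6.989 mm


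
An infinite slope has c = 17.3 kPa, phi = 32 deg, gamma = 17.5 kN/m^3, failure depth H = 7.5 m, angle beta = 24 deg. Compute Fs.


Result: 1.758

Derivation:
Using Fs = c / (gamma*H*sin(beta)*cos(beta)) + tan(phi)/tan(beta)
Cohesion contribution = 17.3 / (17.5*7.5*sin(24)*cos(24))
Cohesion contribution = 0.354734
Friction contribution = tan(32)/tan(24) = 1.40348
Fs = 0.354734 + 1.40348
Fs = 1.758


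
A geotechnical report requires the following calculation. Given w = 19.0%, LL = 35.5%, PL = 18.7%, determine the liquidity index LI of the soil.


Result: 0.018

Derivation:
First compute the plasticity index:
PI = LL - PL = 35.5 - 18.7 = 16.8
Then compute the liquidity index:
LI = (w - PL) / PI
LI = (19.0 - 18.7) / 16.8
LI = 0.018


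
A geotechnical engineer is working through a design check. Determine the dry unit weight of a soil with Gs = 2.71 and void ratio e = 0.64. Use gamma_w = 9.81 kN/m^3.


Using gamma_d = Gs * gamma_w / (1 + e)
gamma_d = 2.71 * 9.81 / (1 + 0.64)
gamma_d = 2.71 * 9.81 / 1.64
gamma_d = 16.21 kN/m^3


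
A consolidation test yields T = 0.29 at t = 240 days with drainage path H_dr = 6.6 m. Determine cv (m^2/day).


Result: 0.05264 m^2/day

Derivation:
Using cv = T * H_dr^2 / t
H_dr^2 = 6.6^2 = 43.56
cv = 0.29 * 43.56 / 240
cv = 0.05264 m^2/day


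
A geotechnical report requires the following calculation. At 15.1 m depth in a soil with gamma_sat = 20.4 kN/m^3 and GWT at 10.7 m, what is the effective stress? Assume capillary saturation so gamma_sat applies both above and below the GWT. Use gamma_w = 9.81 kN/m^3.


Total stress = gamma_sat * depth
sigma = 20.4 * 15.1 = 308.04 kPa
Pore water pressure u = gamma_w * (depth - d_wt)
u = 9.81 * (15.1 - 10.7) = 43.164 kPa
Effective stress = sigma - u
sigma' = 308.04 - 43.164 = 264.88 kPa


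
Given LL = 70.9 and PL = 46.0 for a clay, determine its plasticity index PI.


Using PI = LL - PL
PI = 70.9 - 46.0
PI = 24.9


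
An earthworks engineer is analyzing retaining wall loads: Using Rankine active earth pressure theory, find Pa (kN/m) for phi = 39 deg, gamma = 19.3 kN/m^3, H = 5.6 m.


Compute active earth pressure coefficient:
Ka = tan^2(45 - phi/2) = tan^2(25.5) = 0.227506
Compute active force:
Pa = 0.5 * Ka * gamma * H^2
Pa = 0.5 * 0.227506 * 19.3 * 5.6^2
Pa = 68.85 kN/m
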